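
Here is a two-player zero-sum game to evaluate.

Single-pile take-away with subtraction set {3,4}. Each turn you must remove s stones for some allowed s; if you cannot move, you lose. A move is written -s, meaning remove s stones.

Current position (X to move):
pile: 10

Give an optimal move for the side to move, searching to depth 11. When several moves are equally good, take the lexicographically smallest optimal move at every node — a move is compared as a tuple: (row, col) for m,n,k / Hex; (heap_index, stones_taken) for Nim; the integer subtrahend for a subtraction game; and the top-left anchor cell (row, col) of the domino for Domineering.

p1 X@[10]: -3[7]+1* -4[6]-1
p2 O@[7]: -3[4]-1* -4[3]-1
p3 X@[4]: -3[1]+1* -4[0]+1
p4 O@[1] terminal -1; root [10] d11

X's best at [10]: -3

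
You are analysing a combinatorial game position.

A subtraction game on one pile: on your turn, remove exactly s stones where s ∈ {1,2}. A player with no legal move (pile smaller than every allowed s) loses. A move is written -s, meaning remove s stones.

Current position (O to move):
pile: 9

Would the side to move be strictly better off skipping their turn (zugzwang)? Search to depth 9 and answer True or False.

ply 1, O at 9 | -1=-1→8*; -2=-1→7
ply 2, X at 8 | -1=-1→7; -2=+1→6*
ply 3, O at 6 | -1=-1→5*; -2=-1→4
ply 4, X at 5 | -1=-1→4; -2=+1→3*
ply 5, O at 3 | -1=-1→2*; -2=-1→1
ply 6, X at 2 | -1=-1→1; -2=+1→0*
ply 7: 0 is terminal -1 (O); from 9 depth 9
suppose O passes — search the same position with X to move:
pass> ply 1, X at 9 | -1=-1→8*; -2=-1→7
pass> ply 2, O at 8 | -1=-1→7; -2=+1→6*
pass> ply 3, X at 6 | -1=-1→5*; -2=-1→4
pass> ply 4, O at 5 | -1=-1→4; -2=+1→3*
pass> ply 5, X at 3 | -1=-1→2*; -2=-1→1
pass> ply 6, O at 2 | -1=-1→1; -2=+1→0*
pass> ply 7: 0 is terminal -1 (X); from 9 depth 9
for O: play -1, pass +1

zugzwang(9, O) = True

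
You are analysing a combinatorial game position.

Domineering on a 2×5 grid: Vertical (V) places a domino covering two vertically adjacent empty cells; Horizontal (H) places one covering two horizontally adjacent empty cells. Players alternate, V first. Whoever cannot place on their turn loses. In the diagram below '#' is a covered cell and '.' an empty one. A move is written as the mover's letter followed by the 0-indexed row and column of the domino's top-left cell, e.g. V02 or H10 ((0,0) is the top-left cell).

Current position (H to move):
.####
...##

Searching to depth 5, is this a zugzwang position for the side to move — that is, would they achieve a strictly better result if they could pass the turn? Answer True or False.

zugzwang(.####/...##, H) = False

p1 H@[.####/...##]: H10[.####/##.##]+1* H11[.####/.####]-1
p2 V@[.####/##.##] terminal -1; root [.####/...##] d5
if H skipped the turn, V would face:
~ p1 V@[.####/...##]: V00[#####/#..##]-1*
~ p2 H@[#####/#..##]: H11[#####/#####]+1*
~ p3 V@[#####/#####] terminal -1; root [.####/...##] d5
compare (H): move=+1 vs pass=+1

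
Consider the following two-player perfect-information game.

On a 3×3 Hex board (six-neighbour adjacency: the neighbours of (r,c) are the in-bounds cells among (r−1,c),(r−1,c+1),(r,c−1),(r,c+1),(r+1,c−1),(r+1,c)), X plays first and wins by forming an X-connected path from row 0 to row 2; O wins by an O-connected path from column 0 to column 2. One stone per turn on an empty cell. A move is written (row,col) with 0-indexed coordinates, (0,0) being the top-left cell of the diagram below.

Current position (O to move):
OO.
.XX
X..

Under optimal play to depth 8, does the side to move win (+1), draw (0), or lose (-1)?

ply 1, O at OO./.XX/X.. | (0,2)=+1→OOO/.XX/X..*; (1,0)=-1→OO./OXX/X..; (2,1)=-1→OO./.XX/XO.; (2,2)=-1→OO./.XX/X.O
ply 2: OOO/.XX/X.. is terminal -1 (X); from OO./.XX/X.. depth 8

value(OO./.XX/X.., O) = +1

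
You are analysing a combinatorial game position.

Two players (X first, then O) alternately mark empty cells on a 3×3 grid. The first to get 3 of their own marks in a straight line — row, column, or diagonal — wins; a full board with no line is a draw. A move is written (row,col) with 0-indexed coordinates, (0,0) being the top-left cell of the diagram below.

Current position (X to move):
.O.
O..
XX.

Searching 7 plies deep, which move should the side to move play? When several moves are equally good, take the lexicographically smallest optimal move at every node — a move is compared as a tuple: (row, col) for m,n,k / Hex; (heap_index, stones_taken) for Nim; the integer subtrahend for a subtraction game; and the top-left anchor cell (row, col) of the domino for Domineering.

X's best at [.O./O../XX.]: (0,2)

ply 1, X at .O./O../XX. | (0,0)=+0→XO./O../XX.; (0,2)=+1→.OX/O../XX.*; (1,1)=+1→.O./OX./XX.; (1,2)=+0→.O./O.X/XX.; (2,2)=+1→.O./O../XXX
ply 2, O at .OX/O../XX. | (0,0)=-1→OOX/O../XX.*; (1,1)=-1→.OX/OO./XX.; (1,2)=-1→.OX/O.O/XX.; (2,2)=-1→.OX/O../XXO
ply 3, X at OOX/O../XX. | (1,1)=+1→OOX/OX./XX.*; (1,2)=+1→OOX/O.X/XX.; (2,2)=+1→OOX/O../XXX
ply 4: OOX/OX./XX. is terminal -1 (O); from .O./O../XX. depth 7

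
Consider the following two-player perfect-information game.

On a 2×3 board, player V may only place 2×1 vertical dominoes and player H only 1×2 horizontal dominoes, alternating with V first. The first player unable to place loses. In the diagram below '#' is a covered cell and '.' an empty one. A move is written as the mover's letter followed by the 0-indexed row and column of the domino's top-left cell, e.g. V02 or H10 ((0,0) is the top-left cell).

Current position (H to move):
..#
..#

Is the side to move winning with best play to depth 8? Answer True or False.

[..#/..#] H move#1: H00:+1/###/..#*, H10:+1/..#/###
[###/..#] end (terminal -1, V#2); searched ..#/..# to 8

H winning at [..#/..#]: True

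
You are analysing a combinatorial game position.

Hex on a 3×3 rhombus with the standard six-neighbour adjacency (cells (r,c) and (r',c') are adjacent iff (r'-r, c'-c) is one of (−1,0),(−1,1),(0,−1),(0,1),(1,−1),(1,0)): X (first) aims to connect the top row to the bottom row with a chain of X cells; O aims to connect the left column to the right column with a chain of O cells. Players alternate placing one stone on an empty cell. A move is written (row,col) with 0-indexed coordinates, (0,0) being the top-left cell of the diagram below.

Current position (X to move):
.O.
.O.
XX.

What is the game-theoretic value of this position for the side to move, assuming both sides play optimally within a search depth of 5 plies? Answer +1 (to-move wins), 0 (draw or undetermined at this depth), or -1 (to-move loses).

p1 X@[.O./.O./XX.]: (0,0)[XO./.O./XX.]-1* (0,2)[.OX/.O./XX.]-1 (1,0)[.O./XO./XX.]-1 (1,2)[.O./.OX/XX.]-1 (2,2)[.O./.O./XXX]-1
p2 O@[XO./.O./XX.]: (0,2)[XOO/.O./XX.]-1 (1,0)[XO./OO./XX.]+1* (1,2)[XO./.OO/XX.]-1 (2,2)[XO./.O./XXO]-1
p3 X@[XO./OO./XX.]: (0,2)[XOX/OO./XX.]-1* (1,2)[XO./OOX/XX.]-1 (2,2)[XO./OO./XXX]-1
p4 O@[XOX/OO./XX.]: (1,2)[XOX/OOO/XX.]+1* (2,2)[XOX/OO./XXO]-1
p5 X@[XOX/OOO/XX.] terminal -1; root [.O./.O./XX.] d5

value(.O./.O./XX., X) = -1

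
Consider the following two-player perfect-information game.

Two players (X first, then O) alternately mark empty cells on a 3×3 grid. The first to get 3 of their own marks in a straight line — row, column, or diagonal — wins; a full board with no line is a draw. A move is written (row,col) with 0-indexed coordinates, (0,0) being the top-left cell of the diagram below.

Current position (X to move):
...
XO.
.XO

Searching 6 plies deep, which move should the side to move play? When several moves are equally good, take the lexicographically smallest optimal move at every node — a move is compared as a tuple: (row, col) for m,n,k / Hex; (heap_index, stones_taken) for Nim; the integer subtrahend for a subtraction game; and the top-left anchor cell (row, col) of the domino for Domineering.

[.../XO./.XO] X move#1: (0,0):+0/X../XO./.XO*, (0,1):-1/.X./XO./.XO, (0,2):-1/..X/XO./.XO, (1,2):-1/.../XOX/.XO, (2,0):-1/.../XO./XXO
[X../XO./.XO] O move#2: (0,1):-1/XO./XO./.XO, (0,2):-1/X.O/XO./.XO, (1,2):-1/X../XOO/.XO, (2,0):+0/X../XO./OXO*
[X../XO./OXO] X move#3: (0,1):-1/XX./XO./OXO, (0,2):+0/X.X/XO./OXO*, (1,2):-1/X../XOX/OXO
[X.X/XO./OXO] O move#4: (0,1):+0/XOX/XO./OXO*, (1,2):-1/X.X/XOO/OXO
[XOX/XO./OXO] X move#5: (1,2):+0/XOX/XOX/OXO*
[XOX/XOX/OXO] end (terminal +0, O#6); searched .../XO./.XO to 6

X's best at [.../XO./.XO]: (0,0)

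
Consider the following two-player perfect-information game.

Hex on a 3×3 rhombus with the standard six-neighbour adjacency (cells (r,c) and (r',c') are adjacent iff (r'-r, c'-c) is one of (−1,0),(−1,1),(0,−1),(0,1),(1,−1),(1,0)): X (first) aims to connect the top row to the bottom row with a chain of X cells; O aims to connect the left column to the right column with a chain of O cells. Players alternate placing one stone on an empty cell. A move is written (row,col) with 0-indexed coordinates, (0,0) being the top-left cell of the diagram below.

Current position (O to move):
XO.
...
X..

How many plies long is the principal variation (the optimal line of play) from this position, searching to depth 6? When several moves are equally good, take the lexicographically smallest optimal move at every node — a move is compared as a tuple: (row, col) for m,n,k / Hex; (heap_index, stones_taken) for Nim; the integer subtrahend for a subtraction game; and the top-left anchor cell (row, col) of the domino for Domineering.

PV length from [XO./.../X..]: 2 plies

p1 O@[XO./.../X..]: (0,2)[XOO/.../X..]-1* (1,0)[XO./O../X..]-1 (1,1)[XO./.O./X..]-1 (1,2)[XO./..O/X..]-1 (2,1)[XO./.../XO.]-1 (2,2)[XO./.../X.O]-1
p2 X@[XOO/.../X..]: (1,0)[XOO/X../X..]+1* (1,1)[XOO/.X./X..]-1 (1,2)[XOO/..X/X..]-1 (2,1)[XOO/.../XX.]-1 (2,2)[XOO/.../X.X]-1
p3 O@[XOO/X../X..] terminal -1; root [XO./.../X..] d6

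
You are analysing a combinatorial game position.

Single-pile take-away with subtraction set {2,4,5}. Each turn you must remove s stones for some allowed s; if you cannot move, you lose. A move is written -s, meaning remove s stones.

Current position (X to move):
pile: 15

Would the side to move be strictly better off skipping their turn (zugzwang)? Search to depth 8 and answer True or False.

zugzwang(15, X) = True

[15] X move#1: -2:-1/13*, -4:-1/11, -5:-1/10
[13] O move#2: -2:-1/11, -4:-1/9, -5:+1/8*
[8] X move#3: -2:-1/6*, -4:-1/4, -5:-1/3
[6] O move#4: -2:-1/4, -4:-1/2, -5:+1/1*
[1] end (terminal -1, X#5); searched 15 to 8
suppose X passes — search the same position with O to move:
pass> [15] O move#1: -2:-1/13*, -4:-1/11, -5:-1/10
pass> [13] X move#2: -2:-1/11, -4:-1/9, -5:+1/8*
pass> [8] O move#3: -2:-1/6*, -4:-1/4, -5:-1/3
pass> [6] X move#4: -2:-1/4, -4:-1/2, -5:+1/1*
pass> [1] end (terminal -1, O#5); searched 15 to 8
for X: play -1, pass +1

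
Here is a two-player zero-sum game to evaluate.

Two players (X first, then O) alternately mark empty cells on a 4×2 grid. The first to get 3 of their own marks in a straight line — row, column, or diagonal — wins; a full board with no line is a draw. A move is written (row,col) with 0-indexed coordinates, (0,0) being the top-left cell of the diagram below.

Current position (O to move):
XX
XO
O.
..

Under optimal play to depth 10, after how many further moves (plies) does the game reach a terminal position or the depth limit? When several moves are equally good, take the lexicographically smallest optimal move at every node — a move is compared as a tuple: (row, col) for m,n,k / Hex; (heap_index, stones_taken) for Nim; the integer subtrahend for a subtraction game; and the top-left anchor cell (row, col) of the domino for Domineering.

PV length from [XX/XO/O./..]: 3 plies

p1 O@[XX/XO/O./..]: (2,1)[XX/XO/OO/..]+0* (3,0)[XX/XO/O./O.]+0 (3,1)[XX/XO/O./.O]+0
p2 X@[XX/XO/OO/..]: (3,0)[XX/XO/OO/X.]-1 (3,1)[XX/XO/OO/.X]+0*
p3 O@[XX/XO/OO/.X]: (3,0)[XX/XO/OO/OX]+0*
p4 X@[XX/XO/OO/OX] terminal +0; root [XX/XO/O./..] d10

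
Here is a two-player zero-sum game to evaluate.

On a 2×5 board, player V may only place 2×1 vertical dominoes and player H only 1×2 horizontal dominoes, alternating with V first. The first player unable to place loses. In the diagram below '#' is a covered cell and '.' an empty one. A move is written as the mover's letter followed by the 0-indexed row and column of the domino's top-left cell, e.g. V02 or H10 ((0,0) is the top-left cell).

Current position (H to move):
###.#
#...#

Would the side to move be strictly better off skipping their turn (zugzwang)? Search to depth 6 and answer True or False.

[###.#/#...#] H move#1: H11:-1/###.#/###.#, H12:+1/###.#/#.###*
[###.#/#.###] end (terminal -1, V#2); searched ###.#/#...# to 6
if H skipped the turn, V would face:
~ [###.#/#...#] V move#1: V03:-1/#####/#..##*
~ [#####/#..##] H move#2: H11:+1/#####/#####*
~ [#####/#####] end (terminal -1, V#3); searched ###.#/#...# to 6
compare (H): move=+1 vs pass=+1

zugzwang(###.#/#...#, H) = False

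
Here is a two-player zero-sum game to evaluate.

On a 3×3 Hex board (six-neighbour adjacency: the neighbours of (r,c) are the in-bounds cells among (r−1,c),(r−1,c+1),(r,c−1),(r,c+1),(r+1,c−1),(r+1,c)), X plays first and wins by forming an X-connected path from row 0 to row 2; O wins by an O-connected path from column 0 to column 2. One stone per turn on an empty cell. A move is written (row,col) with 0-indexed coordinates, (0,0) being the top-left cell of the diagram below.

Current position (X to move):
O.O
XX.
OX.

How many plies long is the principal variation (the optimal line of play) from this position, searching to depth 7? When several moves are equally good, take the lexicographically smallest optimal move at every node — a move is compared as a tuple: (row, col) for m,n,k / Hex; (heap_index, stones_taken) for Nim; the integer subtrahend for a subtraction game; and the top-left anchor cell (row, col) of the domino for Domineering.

[O.O/XX./OX.] X move#1: (0,1):+1/OXO/XX./OX.*, (1,2):-1/O.O/XXX/OX., (2,2):-1/O.O/XX./OXX
[OXO/XX./OX.] end (terminal -1, O#2); searched O.O/XX./OX. to 7

PV length from [O.O/XX./OX.]: 1 ply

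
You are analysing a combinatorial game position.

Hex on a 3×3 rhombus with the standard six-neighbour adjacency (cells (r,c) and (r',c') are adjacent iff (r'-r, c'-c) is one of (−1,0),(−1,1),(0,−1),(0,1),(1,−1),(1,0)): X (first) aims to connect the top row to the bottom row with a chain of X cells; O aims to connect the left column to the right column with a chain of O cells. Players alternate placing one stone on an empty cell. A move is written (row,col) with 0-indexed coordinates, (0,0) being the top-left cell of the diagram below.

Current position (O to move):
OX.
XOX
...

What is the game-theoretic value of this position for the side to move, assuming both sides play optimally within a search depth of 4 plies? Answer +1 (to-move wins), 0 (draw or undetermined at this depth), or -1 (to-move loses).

p1 O@[OX./XOX/...]: (0,2)[OXO/XOX/...]-1* (2,0)[OX./XOX/O..]-1 (2,1)[OX./XOX/.O.]-1 (2,2)[OX./XOX/..O]-1
p2 X@[OXO/XOX/...]: (2,0)[OXO/XOX/X..]+1* (2,1)[OXO/XOX/.X.]-1 (2,2)[OXO/XOX/..X]-1
p3 O@[OXO/XOX/X..] terminal -1; root [OX./XOX/...] d4

value(OX./XOX/..., O) = -1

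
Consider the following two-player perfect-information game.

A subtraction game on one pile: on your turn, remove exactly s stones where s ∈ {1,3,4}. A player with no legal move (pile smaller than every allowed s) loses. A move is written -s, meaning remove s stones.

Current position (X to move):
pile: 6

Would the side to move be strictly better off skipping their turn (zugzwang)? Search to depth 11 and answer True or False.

zugzwang(6, X) = False

ply 1, X at 6 | -1=-1→5; -3=-1→3; -4=+1→2*
ply 2, O at 2 | -1=-1→1*
ply 3, X at 1 | -1=+1→0*
ply 4: 0 is terminal -1 (O); from 6 depth 11
if X skipped the turn, O would face:
~ ply 1, O at 6 | -1=-1→5; -3=-1→3; -4=+1→2*
~ ply 2, X at 2 | -1=-1→1*
~ ply 3, O at 1 | -1=+1→0*
~ ply 4: 0 is terminal -1 (X); from 6 depth 11
compare (X): move=+1 vs pass=-1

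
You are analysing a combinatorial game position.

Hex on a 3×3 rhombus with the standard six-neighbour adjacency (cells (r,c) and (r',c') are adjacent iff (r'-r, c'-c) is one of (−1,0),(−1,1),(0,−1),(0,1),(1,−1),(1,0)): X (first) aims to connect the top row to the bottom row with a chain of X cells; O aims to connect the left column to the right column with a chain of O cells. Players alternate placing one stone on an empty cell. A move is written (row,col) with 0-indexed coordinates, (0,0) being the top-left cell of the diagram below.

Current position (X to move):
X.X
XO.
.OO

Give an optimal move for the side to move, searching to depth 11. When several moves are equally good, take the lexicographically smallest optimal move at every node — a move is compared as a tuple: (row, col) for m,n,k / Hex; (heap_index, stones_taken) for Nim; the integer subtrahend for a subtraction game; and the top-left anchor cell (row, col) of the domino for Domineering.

ply 1, X at X.X/XO./.OO | (0,1)=-1→XXX/XO./.OO; (1,2)=-1→X.X/XOX/.OO; (2,0)=+1→X.X/XO./XOO*
ply 2: X.X/XO./XOO is terminal -1 (O); from X.X/XO./.OO depth 11

X's best at [X.X/XO./.OO]: (2,0)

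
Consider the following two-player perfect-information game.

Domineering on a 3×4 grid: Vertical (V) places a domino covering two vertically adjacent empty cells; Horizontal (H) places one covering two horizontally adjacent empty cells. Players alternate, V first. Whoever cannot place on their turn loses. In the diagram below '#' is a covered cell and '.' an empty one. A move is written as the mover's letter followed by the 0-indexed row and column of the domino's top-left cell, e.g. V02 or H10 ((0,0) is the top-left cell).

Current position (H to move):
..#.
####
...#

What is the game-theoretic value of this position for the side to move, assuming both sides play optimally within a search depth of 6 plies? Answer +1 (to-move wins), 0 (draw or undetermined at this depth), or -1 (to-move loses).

value(..#./####/...#, H) = +1

ply 1, H at ..#./####/...# | H00=+1→###./####/...#*; H20=+1→..#./####/##.#; H21=+1→..#./####/.###
ply 2: ###./####/...# is terminal -1 (V); from ..#./####/...# depth 6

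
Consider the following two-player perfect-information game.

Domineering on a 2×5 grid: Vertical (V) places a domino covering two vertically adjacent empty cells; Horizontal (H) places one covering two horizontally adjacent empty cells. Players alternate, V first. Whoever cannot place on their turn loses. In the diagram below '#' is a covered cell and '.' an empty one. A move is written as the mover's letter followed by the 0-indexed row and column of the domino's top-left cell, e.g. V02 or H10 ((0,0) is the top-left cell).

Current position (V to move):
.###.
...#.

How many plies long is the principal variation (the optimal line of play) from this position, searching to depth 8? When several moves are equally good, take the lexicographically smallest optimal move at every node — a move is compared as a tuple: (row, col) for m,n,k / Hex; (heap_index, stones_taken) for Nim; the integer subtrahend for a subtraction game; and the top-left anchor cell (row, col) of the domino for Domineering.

ply 1, V at .###./...#. | V00=+1→####./#..#.*; V04=-1→.####/...##
ply 2, H at ####./#..#. | H11=-1→####./####.*
ply 3, V at ####./####. | V04=+1→#####/#####*
ply 4: #####/##### is terminal -1 (H); from .###./...#. depth 8

PV length from [.###./...#.]: 3 plies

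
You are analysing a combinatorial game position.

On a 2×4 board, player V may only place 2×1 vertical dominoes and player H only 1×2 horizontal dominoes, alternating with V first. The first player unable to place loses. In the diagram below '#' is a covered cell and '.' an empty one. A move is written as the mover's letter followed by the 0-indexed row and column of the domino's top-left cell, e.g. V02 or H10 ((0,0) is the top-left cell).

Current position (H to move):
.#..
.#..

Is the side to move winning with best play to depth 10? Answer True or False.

H winning at [.#../.#..]: True

[.#../.#..] H move#1: H02:+1/.###/.#..*, H12:+1/.#../.###
[.###/.#..] V move#2: V00:-1/####/##..*
[####/##..] H move#3: H12:+1/####/####*
[####/####] end (terminal -1, V#4); searched .#../.#.. to 10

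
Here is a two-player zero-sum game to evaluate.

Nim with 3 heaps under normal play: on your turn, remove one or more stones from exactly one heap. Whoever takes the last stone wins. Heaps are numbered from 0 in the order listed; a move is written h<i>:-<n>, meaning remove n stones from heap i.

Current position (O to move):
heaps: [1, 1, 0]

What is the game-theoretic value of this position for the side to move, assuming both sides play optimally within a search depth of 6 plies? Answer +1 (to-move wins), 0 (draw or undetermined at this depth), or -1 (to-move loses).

value((1,1,0), O) = -1

[(1,1,0)] O move#1: h0:-1:-1/(0,1,0)*, h1:-1:-1/(1,0,0)
[(0,1,0)] X move#2: h1:-1:+1/(0,0,0)*
[(0,0,0)] end (terminal -1, O#3); searched (1,1,0) to 6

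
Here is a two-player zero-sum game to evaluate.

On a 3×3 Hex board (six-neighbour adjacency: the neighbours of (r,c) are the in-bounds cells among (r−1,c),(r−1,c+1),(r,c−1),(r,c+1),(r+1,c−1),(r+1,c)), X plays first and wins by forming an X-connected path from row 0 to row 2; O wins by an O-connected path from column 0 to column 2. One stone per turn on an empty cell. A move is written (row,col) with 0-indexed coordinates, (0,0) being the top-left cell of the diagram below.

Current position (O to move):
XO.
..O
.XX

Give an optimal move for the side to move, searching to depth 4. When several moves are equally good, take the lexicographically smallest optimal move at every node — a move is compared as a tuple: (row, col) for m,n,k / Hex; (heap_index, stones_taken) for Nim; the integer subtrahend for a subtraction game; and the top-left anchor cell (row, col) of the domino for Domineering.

O's best at [XO./..O/.XX]: (1,0)

p1 O@[XO./..O/.XX]: (0,2)[XOO/..O/.XX]-1 (1,0)[XO./O.O/.XX]+1* (1,1)[XO./.OO/.XX]+1 (2,0)[XO./..O/OXX]-1
p2 X@[XO./O.O/.XX]: (0,2)[XOX/O.O/.XX]-1* (1,1)[XO./OXO/.XX]-1 (2,0)[XO./O.O/XXX]-1
p3 O@[XOX/O.O/.XX]: (1,1)[XOX/OOO/.XX]+1* (2,0)[XOX/O.O/OXX]-1
p4 X@[XOX/OOO/.XX] terminal -1; root [XO./..O/.XX] d4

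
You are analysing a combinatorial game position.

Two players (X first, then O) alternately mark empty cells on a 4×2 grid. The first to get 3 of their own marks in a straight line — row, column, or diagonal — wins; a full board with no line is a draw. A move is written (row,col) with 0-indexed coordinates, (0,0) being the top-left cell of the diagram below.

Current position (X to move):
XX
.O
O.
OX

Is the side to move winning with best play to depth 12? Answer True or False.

p1 X@[XX/.O/O./OX]: (1,0)[XX/XO/O./OX]+0* (2,1)[XX/.O/OX/OX]-1
p2 O@[XX/XO/O./OX]: (2,1)[XX/XO/OO/OX]+0*
p3 X@[XX/XO/OO/OX] terminal +0; root [XX/.O/O./OX] d12

X winning at [XX/.O/O./OX]: False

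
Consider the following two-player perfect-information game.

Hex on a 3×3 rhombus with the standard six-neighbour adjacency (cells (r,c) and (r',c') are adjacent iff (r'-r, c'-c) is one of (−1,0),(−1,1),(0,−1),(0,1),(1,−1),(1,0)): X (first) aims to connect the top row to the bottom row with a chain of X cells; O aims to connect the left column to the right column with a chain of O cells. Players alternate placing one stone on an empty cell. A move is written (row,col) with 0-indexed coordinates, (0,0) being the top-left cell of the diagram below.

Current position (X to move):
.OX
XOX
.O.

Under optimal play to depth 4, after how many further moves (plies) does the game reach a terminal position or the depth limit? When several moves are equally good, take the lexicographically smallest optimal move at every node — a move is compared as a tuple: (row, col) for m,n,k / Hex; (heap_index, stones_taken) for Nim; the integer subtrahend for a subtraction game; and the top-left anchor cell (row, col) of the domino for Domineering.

PV length from [.OX/XOX/.O.]: 3 plies

[.OX/XOX/.O.] X move#1: (0,0):+1/XOX/XOX/.O.*, (2,0):+1/.OX/XOX/XO., (2,2):+1/.OX/XOX/.OX
[XOX/XOX/.O.] O move#2: (2,0):-1/XOX/XOX/OO.*, (2,2):-1/XOX/XOX/.OO
[XOX/XOX/OO.] X move#3: (2,2):+1/XOX/XOX/OOX*
[XOX/XOX/OOX] end (terminal -1, O#4); searched .OX/XOX/.O. to 4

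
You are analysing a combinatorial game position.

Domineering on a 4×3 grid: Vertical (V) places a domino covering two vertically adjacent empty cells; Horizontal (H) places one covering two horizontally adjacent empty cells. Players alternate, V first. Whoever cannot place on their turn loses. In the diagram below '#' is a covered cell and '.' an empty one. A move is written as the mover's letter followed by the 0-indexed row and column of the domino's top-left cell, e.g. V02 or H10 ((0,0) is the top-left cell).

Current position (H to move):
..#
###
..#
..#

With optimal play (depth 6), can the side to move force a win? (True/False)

p1 H@[..#/###/..#/..#]: H00[###/###/..#/..#]-1 H20[..#/###/###/..#]+1* H30[..#/###/..#/###]+1
p2 V@[..#/###/###/..#] terminal -1; root [..#/###/..#/..#] d6

H winning at [..#/###/..#/..#]: True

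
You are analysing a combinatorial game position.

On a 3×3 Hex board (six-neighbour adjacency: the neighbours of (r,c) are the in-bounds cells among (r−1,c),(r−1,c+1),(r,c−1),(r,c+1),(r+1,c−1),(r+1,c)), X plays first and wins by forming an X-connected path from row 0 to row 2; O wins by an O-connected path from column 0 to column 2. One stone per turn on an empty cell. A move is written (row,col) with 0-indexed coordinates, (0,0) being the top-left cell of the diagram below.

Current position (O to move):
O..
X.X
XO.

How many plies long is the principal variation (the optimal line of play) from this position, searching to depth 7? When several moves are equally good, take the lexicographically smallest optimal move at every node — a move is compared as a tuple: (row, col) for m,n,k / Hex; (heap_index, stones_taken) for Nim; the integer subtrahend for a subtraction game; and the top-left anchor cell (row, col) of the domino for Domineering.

PV length from [O../X.X/XO.]: 4 plies

ply 1, O at O../X.X/XO. | (0,1)=-1→OO./X.X/XO.*; (0,2)=-1→O.O/X.X/XO.; (1,1)=-1→O../XOX/XO.; (2,2)=-1→O../X.X/XOO
ply 2, X at OO./X.X/XO. | (0,2)=+1→OOX/X.X/XO.*; (1,1)=-1→OO./XXX/XO.; (2,2)=-1→OO./X.X/XOX
ply 3, O at OOX/X.X/XO. | (1,1)=-1→OOX/XOX/XO.*; (2,2)=-1→OOX/X.X/XOO
ply 4, X at OOX/XOX/XO. | (2,2)=+1→OOX/XOX/XOX*
ply 5: OOX/XOX/XOX is terminal -1 (O); from O../X.X/XO. depth 7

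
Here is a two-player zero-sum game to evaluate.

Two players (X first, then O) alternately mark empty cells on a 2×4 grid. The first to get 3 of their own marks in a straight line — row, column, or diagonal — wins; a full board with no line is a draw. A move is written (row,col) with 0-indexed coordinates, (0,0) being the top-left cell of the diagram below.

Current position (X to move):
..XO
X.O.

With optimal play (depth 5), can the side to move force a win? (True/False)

[..XO/X.O.] X move#1: (0,0):+0/X.XO/X.O.*, (0,1):+0/.XXO/X.O., (1,1):+0/..XO/XXO., (1,3):+0/..XO/X.OX
[X.XO/X.O.] O move#2: (0,1):+0/XOXO/X.O.*, (1,1):-1/X.XO/XOO., (1,3):-1/X.XO/X.OO
[XOXO/X.O.] X move#3: (1,1):+0/XOXO/XXO.*, (1,3):+0/XOXO/X.OX
[XOXO/XXO.] O move#4: (1,3):+0/XOXO/XXOO*
[XOXO/XXOO] end (terminal +0, X#5); searched ..XO/X.O. to 5

X winning at [..XO/X.O.]: False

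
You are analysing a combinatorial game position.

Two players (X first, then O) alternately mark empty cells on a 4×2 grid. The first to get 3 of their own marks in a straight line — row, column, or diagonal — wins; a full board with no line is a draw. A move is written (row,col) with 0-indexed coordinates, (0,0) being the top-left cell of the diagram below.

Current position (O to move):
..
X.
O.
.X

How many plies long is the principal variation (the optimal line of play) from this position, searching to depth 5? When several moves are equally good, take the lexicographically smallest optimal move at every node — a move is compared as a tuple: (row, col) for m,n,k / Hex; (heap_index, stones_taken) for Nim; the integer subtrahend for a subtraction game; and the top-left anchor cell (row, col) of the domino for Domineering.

ply 1, O at ../X./O./.X | (0,0)=+0→O./X./O./.X*; (0,1)=+0→.O/X./O./.X; (1,1)=+0→../XO/O./.X; (2,1)=+0→../X./OO/.X; (3,0)=+0→../X./O./OX
ply 2, X at O./X./O./.X | (0,1)=+0→OX/X./O./.X*; (1,1)=+0→O./XX/O./.X; (2,1)=+0→O./X./OX/.X; (3,0)=+0→O./X./O./XX
ply 3, O at OX/X./O./.X | (1,1)=+0→OX/XO/O./.X*; (2,1)=+0→OX/X./OO/.X; (3,0)=+0→OX/X./O./OX
ply 4, X at OX/XO/O./.X | (2,1)=+0→OX/XO/OX/.X*; (3,0)=+0→OX/XO/O./XX
ply 5, O at OX/XO/OX/.X | (3,0)=+0→OX/XO/OX/OX*
ply 6: OX/XO/OX/OX is terminal +0 (X); from ../X./O./.X depth 5

PV length from [../X./O./.X]: 5 plies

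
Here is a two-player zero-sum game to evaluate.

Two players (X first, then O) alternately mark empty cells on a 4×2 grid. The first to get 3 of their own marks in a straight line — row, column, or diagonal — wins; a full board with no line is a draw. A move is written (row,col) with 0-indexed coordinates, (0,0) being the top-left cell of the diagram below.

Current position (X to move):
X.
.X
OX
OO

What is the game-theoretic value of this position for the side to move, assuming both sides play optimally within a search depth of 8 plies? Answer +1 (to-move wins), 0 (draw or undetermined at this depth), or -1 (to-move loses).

value(X./.X/OX/OO, X) = +1

p1 X@[X./.X/OX/OO]: (0,1)[XX/.X/OX/OO]+1* (1,0)[X./XX/OX/OO]+0
p2 O@[XX/.X/OX/OO] terminal -1; root [X./.X/OX/OO] d8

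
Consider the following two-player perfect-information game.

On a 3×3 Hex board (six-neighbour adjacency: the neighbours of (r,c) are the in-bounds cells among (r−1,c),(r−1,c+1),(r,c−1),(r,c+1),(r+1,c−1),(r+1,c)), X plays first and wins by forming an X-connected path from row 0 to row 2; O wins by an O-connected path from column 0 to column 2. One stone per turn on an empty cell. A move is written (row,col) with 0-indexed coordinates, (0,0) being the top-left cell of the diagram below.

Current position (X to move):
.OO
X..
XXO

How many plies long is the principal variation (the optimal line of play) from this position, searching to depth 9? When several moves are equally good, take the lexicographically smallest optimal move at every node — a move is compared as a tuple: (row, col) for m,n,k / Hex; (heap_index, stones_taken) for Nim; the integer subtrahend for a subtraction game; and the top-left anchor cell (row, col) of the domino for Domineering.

PV length from [.OO/X../XXO]: 1 ply

[.OO/X../XXO] X move#1: (0,0):+1/XOO/X../XXO*, (1,1):-1/.OO/XX./XXO, (1,2):-1/.OO/X.X/XXO
[XOO/X../XXO] end (terminal -1, O#2); searched .OO/X../XXO to 9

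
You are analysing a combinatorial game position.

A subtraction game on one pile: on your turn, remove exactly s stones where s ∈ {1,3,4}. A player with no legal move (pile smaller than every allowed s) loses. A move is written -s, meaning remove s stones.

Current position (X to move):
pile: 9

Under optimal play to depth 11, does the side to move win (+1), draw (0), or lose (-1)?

value(9, X) = -1

[9] X move#1: -1:-1/8*, -3:-1/6, -4:-1/5
[8] O move#2: -1:+1/7*, -3:-1/5, -4:-1/4
[7] X move#3: -1:-1/6*, -3:-1/4, -4:-1/3
[6] O move#4: -1:-1/5, -3:-1/3, -4:+1/2*
[2] X move#5: -1:-1/1*
[1] O move#6: -1:+1/0*
[0] end (terminal -1, X#7); searched 9 to 11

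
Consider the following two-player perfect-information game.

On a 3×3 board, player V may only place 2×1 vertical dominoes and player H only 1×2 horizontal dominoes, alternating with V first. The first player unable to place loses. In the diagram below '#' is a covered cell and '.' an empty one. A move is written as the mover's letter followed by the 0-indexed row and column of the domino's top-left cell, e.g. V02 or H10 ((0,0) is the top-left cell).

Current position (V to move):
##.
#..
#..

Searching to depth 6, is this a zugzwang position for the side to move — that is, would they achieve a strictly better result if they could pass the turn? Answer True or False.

zugzwang(##./#../#.., V) = False

p1 V@[##./#../#..]: V02[###/#.#/#..]-1 V11[##./##./##.]+1* V12[##./#.#/#.#]+1
p2 H@[##./##./##.] terminal -1; root [##./#../#..] d6
suppose V passes — search the same position with H to move:
pass> p1 H@[##./#../#..]: H11[##./###/#..]+1* H21[##./#../###]-1
pass> p2 V@[##./###/#..] terminal -1; root [##./#../#..] d6
for V: play +1, pass -1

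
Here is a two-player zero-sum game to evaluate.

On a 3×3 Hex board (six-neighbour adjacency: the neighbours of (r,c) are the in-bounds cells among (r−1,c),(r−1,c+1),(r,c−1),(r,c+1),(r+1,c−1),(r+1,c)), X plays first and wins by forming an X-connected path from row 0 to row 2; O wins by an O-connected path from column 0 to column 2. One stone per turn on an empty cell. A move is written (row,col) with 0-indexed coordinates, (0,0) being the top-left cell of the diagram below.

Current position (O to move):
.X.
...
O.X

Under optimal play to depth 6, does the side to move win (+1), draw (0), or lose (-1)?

[.X./.../O.X] O move#1: (0,0):-1/OX./.../O.X, (0,2):-1/.XO/.../O.X, (1,0):-1/.X./O../O.X, (1,1):+1/.X./.O./O.X*, (1,2):+1/.X./..O/O.X, (2,1):-1/.X./.../OOX
[.X./.O./O.X] X move#2: (0,0):-1/XX./.O./O.X*, (0,2):-1/.XX/.O./O.X, (1,0):-1/.X./XO./O.X, (1,2):-1/.X./.OX/O.X, (2,1):-1/.X./.O./OXX
[XX./.O./O.X] O move#3: (0,2):+1/XXO/.O./O.X*, (1,0):+1/XX./OO./O.X, (1,2):+1/XX./.OO/O.X, (2,1):+1/XX./.O./OOX
[XXO/.O./O.X] end (terminal -1, X#4); searched .X./.../O.X to 6

value(.X./.../O.X, O) = +1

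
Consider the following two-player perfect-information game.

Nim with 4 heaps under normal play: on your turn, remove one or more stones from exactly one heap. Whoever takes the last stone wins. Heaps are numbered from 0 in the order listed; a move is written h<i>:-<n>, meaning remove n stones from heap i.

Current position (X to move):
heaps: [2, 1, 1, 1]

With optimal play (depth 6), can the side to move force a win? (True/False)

X winning at [(2,1,1,1)]: True

ply 1, X at (2,1,1,1) | h0:-1=+1→(1,1,1,1)*; h0:-2=-1→(0,1,1,1); h1:-1=-1→(2,0,1,1); h2:-1=-1→(2,1,0,1); h3:-1=-1→(2,1,1,0)
ply 2, O at (1,1,1,1) | h0:-1=-1→(0,1,1,1)*; h1:-1=-1→(1,0,1,1); h2:-1=-1→(1,1,0,1); h3:-1=-1→(1,1,1,0)
ply 3, X at (0,1,1,1) | h1:-1=+1→(0,0,1,1)*; h2:-1=+1→(0,1,0,1); h3:-1=+1→(0,1,1,0)
ply 4, O at (0,0,1,1) | h2:-1=-1→(0,0,0,1)*; h3:-1=-1→(0,0,1,0)
ply 5, X at (0,0,0,1) | h3:-1=+1→(0,0,0,0)*
ply 6: (0,0,0,0) is terminal -1 (O); from (2,1,1,1) depth 6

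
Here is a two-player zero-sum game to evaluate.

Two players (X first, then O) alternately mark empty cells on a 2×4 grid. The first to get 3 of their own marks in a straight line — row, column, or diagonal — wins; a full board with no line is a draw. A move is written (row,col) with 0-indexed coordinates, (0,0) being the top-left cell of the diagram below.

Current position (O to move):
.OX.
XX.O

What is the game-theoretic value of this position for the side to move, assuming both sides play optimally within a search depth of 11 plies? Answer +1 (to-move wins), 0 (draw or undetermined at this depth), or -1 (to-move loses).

ply 1, O at .OX./XX.O | (0,0)=-1→OOX./XX.O; (0,3)=-1→.OXO/XX.O; (1,2)=+0→.OX./XXOO*
ply 2, X at .OX./XXOO | (0,0)=+0→XOX./XXOO*; (0,3)=+0→.OXX/XXOO
ply 3, O at XOX./XXOO | (0,3)=+0→XOXO/XXOO*
ply 4: XOXO/XXOO is terminal +0 (X); from .OX./XX.O depth 11

value(.OX./XX.O, O) = 0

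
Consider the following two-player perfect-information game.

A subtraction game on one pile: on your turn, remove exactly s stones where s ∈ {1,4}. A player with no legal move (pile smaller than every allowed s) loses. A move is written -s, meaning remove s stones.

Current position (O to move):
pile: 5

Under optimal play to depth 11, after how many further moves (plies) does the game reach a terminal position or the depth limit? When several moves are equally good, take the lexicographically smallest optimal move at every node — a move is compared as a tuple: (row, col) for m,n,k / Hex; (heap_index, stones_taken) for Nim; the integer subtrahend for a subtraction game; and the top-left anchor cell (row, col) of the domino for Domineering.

ply 1, O at 5 | -1=-1→4*; -4=-1→1
ply 2, X at 4 | -1=-1→3; -4=+1→0*
ply 3: 0 is terminal -1 (O); from 5 depth 11

PV length from [5]: 2 plies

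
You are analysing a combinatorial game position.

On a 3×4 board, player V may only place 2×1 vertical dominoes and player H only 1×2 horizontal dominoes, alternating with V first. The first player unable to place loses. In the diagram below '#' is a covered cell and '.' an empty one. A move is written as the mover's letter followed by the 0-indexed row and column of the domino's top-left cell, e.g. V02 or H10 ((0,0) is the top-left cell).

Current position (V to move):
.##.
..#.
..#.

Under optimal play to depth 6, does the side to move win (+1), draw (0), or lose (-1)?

value(.##./..#./..#., V) = +1

p1 V@[.##./..#./..#.]: V00[###./#.#./..#.]+1* V03[.###/..##/..#.]-1 V10[.##./#.#./#.#.]+1 V11[.##./.##./.##.]+1 V13[.##./..##/..##]-1
p2 H@[###./#.#./..#.]: H20[###./#.#./###.]-1*
p3 V@[###./#.#./###.]: V03[####/#.##/###.]+1* V13[###./#.##/####]+1
p4 H@[####/#.##/###.] terminal -1; root [.##./..#./..#.] d6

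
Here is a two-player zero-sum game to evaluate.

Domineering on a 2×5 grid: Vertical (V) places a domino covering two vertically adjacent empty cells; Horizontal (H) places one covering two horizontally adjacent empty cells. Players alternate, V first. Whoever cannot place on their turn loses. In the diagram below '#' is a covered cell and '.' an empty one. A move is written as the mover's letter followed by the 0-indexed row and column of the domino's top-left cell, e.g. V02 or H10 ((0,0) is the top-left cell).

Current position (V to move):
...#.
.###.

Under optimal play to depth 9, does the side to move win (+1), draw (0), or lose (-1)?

[...#./.###.] V move#1: V00:+1/#..#./####.*, V04:-1/...##/.####
[#..#./####.] H move#2: H01:-1/####./####.*
[####./####.] V move#3: V04:+1/#####/#####*
[#####/#####] end (terminal -1, H#4); searched ...#./.###. to 9

value(...#./.###., V) = +1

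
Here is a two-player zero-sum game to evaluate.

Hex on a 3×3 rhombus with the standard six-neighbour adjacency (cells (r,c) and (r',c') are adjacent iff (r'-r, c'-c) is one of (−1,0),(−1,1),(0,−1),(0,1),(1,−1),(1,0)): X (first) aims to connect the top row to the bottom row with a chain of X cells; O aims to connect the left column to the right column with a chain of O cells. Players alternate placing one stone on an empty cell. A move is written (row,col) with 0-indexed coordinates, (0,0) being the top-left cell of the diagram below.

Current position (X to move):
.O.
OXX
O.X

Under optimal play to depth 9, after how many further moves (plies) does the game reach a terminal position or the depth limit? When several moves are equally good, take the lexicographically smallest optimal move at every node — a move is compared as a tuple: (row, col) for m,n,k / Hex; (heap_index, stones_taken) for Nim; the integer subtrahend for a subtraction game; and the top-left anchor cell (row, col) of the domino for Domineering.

[.O./OXX/O.X] X move#1: (0,0):-1/XO./OXX/O.X, (0,2):+1/.OX/OXX/O.X*, (2,1):-1/.O./OXX/OXX
[.OX/OXX/O.X] end (terminal -1, O#2); searched .O./OXX/O.X to 9

PV length from [.O./OXX/O.X]: 1 ply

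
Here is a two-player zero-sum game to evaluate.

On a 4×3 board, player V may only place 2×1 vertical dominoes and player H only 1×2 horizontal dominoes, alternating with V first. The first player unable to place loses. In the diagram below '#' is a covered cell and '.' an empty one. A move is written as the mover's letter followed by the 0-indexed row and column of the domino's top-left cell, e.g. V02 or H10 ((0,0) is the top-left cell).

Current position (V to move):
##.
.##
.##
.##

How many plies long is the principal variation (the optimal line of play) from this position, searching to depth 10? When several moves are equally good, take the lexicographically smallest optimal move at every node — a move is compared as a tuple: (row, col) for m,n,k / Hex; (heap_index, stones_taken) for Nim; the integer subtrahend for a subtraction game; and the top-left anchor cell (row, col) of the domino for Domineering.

p1 V@[##./.##/.##/.##]: V10[##./###/###/.##]+1* V20[##./.##/###/###]+1
p2 H@[##./###/###/.##] terminal -1; root [##./.##/.##/.##] d10

PV length from [##./.##/.##/.##]: 1 ply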